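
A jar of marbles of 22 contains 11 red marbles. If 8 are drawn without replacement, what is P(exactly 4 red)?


P(X=4) = C(11,4)*C(11,4) / C(22,8)
= 330*330 / 319770
= 108900/319770 = 110/323

110/323


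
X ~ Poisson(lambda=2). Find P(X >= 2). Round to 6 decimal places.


P(X>=2) = 1 - P(X<=1) = 1 - (e^(-2)*2^0/0! + e^(-2)*2^1/1!)
≈ 1 - (0.1353352832 + 0.2706705665)
= 1 - 0.4060058497 = 0.5939941503
≈ 0.593994

0.593994


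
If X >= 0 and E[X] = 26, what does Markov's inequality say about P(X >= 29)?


Markov: P(X >= a) <= E[X]/a
P(X >= 29) <= 26/29

26/29


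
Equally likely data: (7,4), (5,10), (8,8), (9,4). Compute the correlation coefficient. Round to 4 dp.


Cov(X,Y) = -2.6250, Var(X) = 2.1875, Var(Y) = 6.7500
rho = Cov/(sqrt(VarX)*sqrt(VarY)) = -0.6831

-0.6831


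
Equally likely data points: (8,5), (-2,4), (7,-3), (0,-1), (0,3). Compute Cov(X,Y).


E[X]=13/5, E[Y]=8/5, E[XY]=11/5
Cov(X,Y) = E[XY] - E[X]E[Y] = 11/5 - 13/5*8/5 = -49/25

-49/25


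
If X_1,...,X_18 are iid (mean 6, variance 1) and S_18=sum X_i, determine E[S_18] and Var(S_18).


E[S_n] = n*mu = 18*6 = 108
Var(S_n) = n*sigma^2 = 18*1 = 18

E[S_18]=108, Var(S_18)=18


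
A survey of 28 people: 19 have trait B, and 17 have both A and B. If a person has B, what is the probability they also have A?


P(A|B) = P(A∩B)/P(B) = (17/28)/(19/28) = 17/19

17/19


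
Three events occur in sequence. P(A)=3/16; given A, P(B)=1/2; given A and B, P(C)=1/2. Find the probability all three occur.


P(A∩B∩C) = P(A) * P(B|A) * P(C|A∩B)
= 3/16 * 1/2 * 1/2
= 3/32 * 1/2 = 3/64

3/64


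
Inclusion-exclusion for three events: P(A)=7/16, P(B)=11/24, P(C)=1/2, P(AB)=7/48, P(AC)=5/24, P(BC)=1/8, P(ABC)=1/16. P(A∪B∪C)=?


P(A∪B∪C) = P(A)+P(B)+P(C) - P(AB)-P(AC)-P(BC) + P(ABC)
= 7/16+11/24+1/2 - 7/48-5/24-1/8 + 1/16
= 47/48

47/48


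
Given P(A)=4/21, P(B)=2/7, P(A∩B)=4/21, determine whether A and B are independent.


P(A)*P(B) = 4/21*2/7 = 8/147
P(A∩B) = 4/21 != 8/147, so not independent

No, A and B are not independent


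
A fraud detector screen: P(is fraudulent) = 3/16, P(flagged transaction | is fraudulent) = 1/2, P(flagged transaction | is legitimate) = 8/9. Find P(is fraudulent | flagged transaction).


P(A) = P(A|B)P(B) + P(A|B')P(B') = 1/2*3/16 + 8/9*13/16 = 235/288
P(B|A) = P(A|B)P(B)/P(A) = (3/32)/(235/288) = 27/235

27/235


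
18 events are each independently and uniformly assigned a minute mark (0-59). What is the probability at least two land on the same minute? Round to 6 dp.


P(all different) = prod((60-i)/60 for i=0..17) = 0.058314
P(at least one match) = 1 - 0.058314 = 0.941686

0.941686


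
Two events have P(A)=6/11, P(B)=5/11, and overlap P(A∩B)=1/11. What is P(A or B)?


P(A∪B) = P(A) + P(B) - P(A∩B)
= 6/11 + 5/11 - 1/11 = 10/11

10/11


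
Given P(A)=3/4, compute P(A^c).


P(A') = 1 - P(A) = 1 - 3/4 = 1/4

1/4


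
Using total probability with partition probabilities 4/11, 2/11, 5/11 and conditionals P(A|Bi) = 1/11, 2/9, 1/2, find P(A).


P(A) = P(A|B1)P(B1) + P(A|B2)P(B2) + P(A|B3)P(B3)
= 1/11*4/11 + 2/9*2/11 + 1/2*5/11
= 4/121 + 4/99 + 5/22 = 655/2178

655/2178


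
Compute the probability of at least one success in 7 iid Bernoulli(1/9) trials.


P(at least one) = 1 - P(none)
P(none) = (1 - 1/9)^7 = (8/9)^7 = 2097152/4782969
P(at least one) = 1 - 2097152/4782969 = 2685817/4782969

2685817/4782969


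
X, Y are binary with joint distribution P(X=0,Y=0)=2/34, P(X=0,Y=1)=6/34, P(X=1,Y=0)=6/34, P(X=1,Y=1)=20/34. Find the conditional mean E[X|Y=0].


P(Y=0) = 8/34
E[X|Y=0] = (0*2 + 1*6)/8 = 6/8 = 3/4

3/4


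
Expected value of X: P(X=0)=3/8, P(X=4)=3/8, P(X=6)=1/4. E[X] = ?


E[X] = sum(x * P(x))
= 0*3/8 + 4*3/8 + 6*1/4
= 3

3


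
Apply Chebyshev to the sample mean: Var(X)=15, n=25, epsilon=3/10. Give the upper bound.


Var(Xbar) = Var(X)/n = 15/25
Chebyshev: P(|Xbar-mu| >= 3/10) <= Var(Xbar)/(3/10)^2 = (3/5)/(9/100) = 20/3
Bound exceeds 1, so trivial bound: 1

1


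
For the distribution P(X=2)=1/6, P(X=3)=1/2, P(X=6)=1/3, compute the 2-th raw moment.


E[X^2] = sum(x^2 * P(x))
= 4*1/6 + 9*1/2 + 36*1/3
= 103/6

103/6


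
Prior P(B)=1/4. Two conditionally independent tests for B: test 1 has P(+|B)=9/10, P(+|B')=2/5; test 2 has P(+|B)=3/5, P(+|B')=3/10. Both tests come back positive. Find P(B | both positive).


After test 1: P(+) = 9/10*1/4 + 2/5*3/4 = 21/40
P(B|+) = (9/40)/(21/40) = 3/7
After test 2 (use post1 as new prior): P(+) = 3/5*3/7 + 3/10*4/7 = 3/7
P(B|+,+) = (9/35)/(3/7) = 3/5

3/5


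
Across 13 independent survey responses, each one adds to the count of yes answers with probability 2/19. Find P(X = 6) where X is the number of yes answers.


P(X=6) = C(13,6) * p^6 * (1-p)^7
= 1716 * 64/47045881 * 410338673/893871739
= 45065034423552/42052983462257059

45065034423552/42052983462257059


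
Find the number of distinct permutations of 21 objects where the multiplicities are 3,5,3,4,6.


21! = 51090942171709440000
Denominator: 3!=6 * 5!=120 * 3!=6 * 4!=24 * 6!=720
Coefficient = 51090942171709440000 / 74649600 = 684410126400

684410126400


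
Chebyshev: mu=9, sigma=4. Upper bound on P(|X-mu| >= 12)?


k = 12/4 = 3
Chebyshev: P(|X-mu| >= k*sigma) <= 1/k^2 = 1/3^2 = 1/9

1/9


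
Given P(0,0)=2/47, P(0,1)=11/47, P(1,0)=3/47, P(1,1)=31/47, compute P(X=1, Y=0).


Read from table: P(X=1, Y=0) = 3/47

3/47


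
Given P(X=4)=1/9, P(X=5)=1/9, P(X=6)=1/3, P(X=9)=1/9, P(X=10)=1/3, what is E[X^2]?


E[X^2] = sum(g(x)*P(x))
= 16*1/9 + 25*1/9 + 36*1/3 + 81*1/9 + 100*1/3
= 530/9

530/9


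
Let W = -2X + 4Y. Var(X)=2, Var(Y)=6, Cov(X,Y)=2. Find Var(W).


Var(-2X + 4Y) = (-2)^2*Var(X) + 4^2*Var(Y) + 2*(-2)*4*Cov(X,Y)
= 4*2 + 16*6 - 16*2
= 8 + 96 - 32 = 72

72


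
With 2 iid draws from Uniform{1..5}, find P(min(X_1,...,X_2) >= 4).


P(min >= 4) = P(all X_i >= 4) = (P(X_1 >= 4))^2
= (2/5)^2 = 4/25

4/25


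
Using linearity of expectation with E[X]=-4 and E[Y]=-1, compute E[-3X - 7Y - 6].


E[-3X - 7Y - 6] = -3*E[X] - 7*E[Y] - 6
= (-3)*(-4) + (-7)*(-1) + (-6)
= 12 + 7 - 6 = 13

13


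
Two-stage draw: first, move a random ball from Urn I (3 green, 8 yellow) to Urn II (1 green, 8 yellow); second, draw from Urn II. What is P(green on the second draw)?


P(transfer green) = 3/11; P(transfer yellow) = 8/11
If green transferred: Urn II has 2 green of 10, so P(green|green moved) = 1/5
If yellow transferred: Urn II has 1 green of 10, so P(green|yellow moved) = 1/10
By total probability: P(green) = 3/11*1/5 + 8/11*1/10 = 7/55

7/55


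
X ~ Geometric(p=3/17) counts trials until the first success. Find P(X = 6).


P(X=6) = (1-p)^5 * p = (14/17)^5 * 3/17
= 537824/1419857 * 3/17 = 1613472/24137569

1613472/24137569


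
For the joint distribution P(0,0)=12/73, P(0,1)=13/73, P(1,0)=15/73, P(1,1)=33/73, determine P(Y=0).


P(Y=0) = P(0,0)+P(1,0) = 12/73 + 15/73 = 27/73

27/73


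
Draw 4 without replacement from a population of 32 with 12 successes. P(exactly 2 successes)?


P(X=2) = C(12,2)*C(20,2) / C(32,4)
= 66*190 / 35960
= 12540/35960 = 627/1798

627/1798


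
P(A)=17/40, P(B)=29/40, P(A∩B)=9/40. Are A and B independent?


P(A)*P(B) = 17/40*29/40 = 493/1600
P(A∩B) = 9/40 != 493/1600, so not independent

No, A and B are not independent


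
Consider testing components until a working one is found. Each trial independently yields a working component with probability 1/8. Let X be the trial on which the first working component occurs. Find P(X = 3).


P(X=3) = (1-p)^2 * p = (7/8)^2 * 1/8
= 49/64 * 1/8 = 49/512

49/512


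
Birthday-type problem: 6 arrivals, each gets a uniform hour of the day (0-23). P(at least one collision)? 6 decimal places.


P(all different) = prod((24-i)/24 for i=0..5) = 0.507104
P(at least one match) = 1 - 0.507104 = 0.492896

0.492896


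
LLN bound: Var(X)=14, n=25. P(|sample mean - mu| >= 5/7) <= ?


Var(Xbar) = Var(X)/n = 14/25
Chebyshev: P(|Xbar-mu| >= 5/7) <= Var(Xbar)/(5/7)^2 = (14/25)/(25/49) = 686/625
Bound exceeds 1, so trivial bound: 1

1


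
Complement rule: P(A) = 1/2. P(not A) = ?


P(A') = 1 - P(A) = 1 - 1/2 = 1/2

1/2


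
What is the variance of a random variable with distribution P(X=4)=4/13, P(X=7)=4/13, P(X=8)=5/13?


E[X] = 84/13, E[X^2] = 580/13
Var(X) = E[X^2] - (E[X])^2 = 580/13 - (84/13)^2 = 484/169

484/169


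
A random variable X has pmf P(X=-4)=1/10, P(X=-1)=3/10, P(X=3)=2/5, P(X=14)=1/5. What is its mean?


E[X] = sum(x * P(x))
= -4*1/10 - 1*3/10 + 3*2/5 + 14*1/5
= 33/10

33/10


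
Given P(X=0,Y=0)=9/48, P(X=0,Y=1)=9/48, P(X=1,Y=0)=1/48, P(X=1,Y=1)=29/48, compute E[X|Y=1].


P(Y=1) = 38/48
E[X|Y=1] = (0*9 + 1*29)/38 = 29/38

29/38


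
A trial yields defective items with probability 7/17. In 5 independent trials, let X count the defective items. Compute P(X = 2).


P(X=2) = C(5,2) * p^2 * (1-p)^3
= 10 * 49/289 * 1000/4913
= 490000/1419857

490000/1419857


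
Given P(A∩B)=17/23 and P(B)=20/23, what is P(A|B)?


P(A|B) = P(A∩B)/P(B) = (68/92)/(80/92) = 68/80 = 17/20

17/20


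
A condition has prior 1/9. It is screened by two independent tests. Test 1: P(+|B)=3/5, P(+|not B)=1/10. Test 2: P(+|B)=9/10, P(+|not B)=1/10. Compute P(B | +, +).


After test 1: P(+) = 3/5*1/9 + 1/10*8/9 = 7/45
P(B|+) = (1/15)/(7/45) = 3/7
After test 2 (use post1 as new prior): P(+) = 9/10*3/7 + 1/10*4/7 = 31/70
P(B|+,+) = (27/70)/(31/70) = 27/31

27/31


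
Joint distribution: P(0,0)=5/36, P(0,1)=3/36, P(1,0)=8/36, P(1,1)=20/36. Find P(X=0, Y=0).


Read from table: P(X=0, Y=0) = 5/36

5/36


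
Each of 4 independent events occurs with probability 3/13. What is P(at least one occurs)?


P(at least one) = 1 - P(none)
P(none) = (1 - 3/13)^4 = (10/13)^4 = 10000/28561
P(at least one) = 1 - 10000/28561 = 18561/28561

18561/28561


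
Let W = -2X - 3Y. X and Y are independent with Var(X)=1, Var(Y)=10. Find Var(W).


Independence => Cov(X,Y)=0
Var(-2X - 3Y) = (-2)^2*Var(X) + (-3)^2*Var(Y)
= 4*1 + 9*10 = 94

94


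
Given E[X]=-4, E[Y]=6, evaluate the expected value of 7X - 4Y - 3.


E[7X - 4Y - 3] = 7*E[X] - 4*E[Y] - 3
= (7)*(-4) + (-4)*(6) + (-3)
= -28 - 24 - 3 = -55

-55


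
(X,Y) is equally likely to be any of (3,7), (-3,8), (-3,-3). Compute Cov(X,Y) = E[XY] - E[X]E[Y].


E[X]=-1, E[Y]=4, E[XY]=2
Cov(X,Y) = E[XY] - E[X]E[Y] = 2 + 1*4 = 6

6


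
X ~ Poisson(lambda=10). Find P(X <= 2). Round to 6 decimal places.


P(X<=2) = e^(-10)*10^0/0! + e^(-10)*10^1/1! + e^(-10)*10^2/2!
≈ 0.0000453999 + 0.0004539993 + 0.0022699965
= 0.0027693957
≈ 0.002769

0.002769


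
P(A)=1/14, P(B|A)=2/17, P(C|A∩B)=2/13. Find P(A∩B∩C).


P(A∩B∩C) = P(A) * P(B|A) * P(C|A∩B)
= 1/14 * 2/17 * 2/13
= 1/119 * 2/13 = 2/1547

2/1547


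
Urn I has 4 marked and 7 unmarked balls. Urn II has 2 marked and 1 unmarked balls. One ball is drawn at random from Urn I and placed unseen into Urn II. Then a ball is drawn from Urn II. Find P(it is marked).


P(transfer marked) = 4/11; P(transfer unmarked) = 7/11
If marked transferred: Urn II has 3 marked of 4, so P(marked|marked moved) = 3/4
If unmarked transferred: Urn II has 2 marked of 4, so P(marked|unmarked moved) = 1/2
By total probability: P(marked) = 4/11*3/4 + 7/11*1/2 = 13/22

13/22


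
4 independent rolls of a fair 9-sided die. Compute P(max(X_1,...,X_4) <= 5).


P(max <= 5) = P(all X_i <= 5) = (P(X_1 <= 5))^4
= (5/9)^4 = 625/6561

625/6561


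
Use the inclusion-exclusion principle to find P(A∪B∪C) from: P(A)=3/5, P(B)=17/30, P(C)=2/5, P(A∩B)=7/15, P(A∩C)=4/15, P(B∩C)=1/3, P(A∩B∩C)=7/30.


P(A∪B∪C) = P(A)+P(B)+P(C) - P(AB)-P(AC)-P(BC) + P(ABC)
= 3/5+17/30+2/5 - 7/15-4/15-1/3 + 7/30
= 11/15

11/15


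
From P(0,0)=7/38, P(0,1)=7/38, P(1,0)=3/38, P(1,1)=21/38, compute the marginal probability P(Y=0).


P(Y=0) = P(0,0)+P(1,0) = 7/38 + 3/38 = 10/38 = 5/19

5/19


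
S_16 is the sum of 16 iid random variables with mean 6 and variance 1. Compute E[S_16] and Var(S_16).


E[S_n] = n*mu = 16*6 = 96
Var(S_n) = n*sigma^2 = 16*1 = 16

E[S_16]=96, Var(S_16)=16


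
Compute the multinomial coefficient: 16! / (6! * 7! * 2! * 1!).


16! = 20922789888000
Denominator: 6!=720 * 7!=5040 * 2!=2 * 1!=1
Coefficient = 20922789888000 / 7257600 = 2882880

2882880


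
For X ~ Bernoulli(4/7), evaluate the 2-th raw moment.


For Bernoulli: X in {0,1}
E[X^2] = 0^2*(1-4/7) + 1^2*4/7 = 4/7

4/7


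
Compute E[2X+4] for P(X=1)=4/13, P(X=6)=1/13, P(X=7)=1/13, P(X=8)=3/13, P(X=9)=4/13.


E[2X+4] = sum(g(x)*P(x))
= 6*4/13 + 16*1/13 + 18*1/13 + 20*3/13 + 22*4/13
= 206/13

206/13


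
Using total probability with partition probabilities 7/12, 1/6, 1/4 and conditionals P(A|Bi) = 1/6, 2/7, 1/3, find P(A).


P(A) = P(A|B1)P(B1) + P(A|B2)P(B2) + P(A|B3)P(B3)
= 1/6*7/12 + 2/7*1/6 + 1/3*1/4
= 7/72 + 1/21 + 1/12 = 115/504

115/504


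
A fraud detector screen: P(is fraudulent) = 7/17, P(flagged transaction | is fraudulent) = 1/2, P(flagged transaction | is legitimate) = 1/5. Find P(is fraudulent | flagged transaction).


P(A) = P(A|B)P(B) + P(A|B')P(B') = 1/2*7/17 + 1/5*10/17 = 11/34
P(B|A) = P(A|B)P(B)/P(A) = (7/34)/(11/34) = 7/11

7/11


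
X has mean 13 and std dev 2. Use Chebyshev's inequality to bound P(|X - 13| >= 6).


k = 6/2 = 3
Chebyshev: P(|X-mu| >= k*sigma) <= 1/k^2 = 1/3^2 = 1/9

1/9


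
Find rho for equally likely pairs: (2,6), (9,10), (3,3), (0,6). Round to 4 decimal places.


Cov(X,Y) = 5.8750, Var(X) = 11.2500, Var(Y) = 6.1875
rho = Cov/(sqrt(VarX)*sqrt(VarY)) = 0.7042

0.7042


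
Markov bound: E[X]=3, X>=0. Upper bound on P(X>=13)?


Markov: P(X >= a) <= E[X]/a
P(X >= 13) <= 3/13

3/13


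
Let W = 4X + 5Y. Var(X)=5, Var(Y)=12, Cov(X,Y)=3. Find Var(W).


Var(4X + 5Y) = 4^2*Var(X) + 5^2*Var(Y) + 2*4*5*Cov(X,Y)
= 16*5 + 25*12 + 40*3
= 80 + 300 + 120 = 500

500


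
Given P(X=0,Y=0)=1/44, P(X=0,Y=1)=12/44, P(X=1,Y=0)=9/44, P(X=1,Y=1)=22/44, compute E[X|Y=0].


P(Y=0) = 10/44
E[X|Y=0] = (0*1 + 1*9)/10 = 9/10

9/10


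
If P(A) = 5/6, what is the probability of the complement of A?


P(A') = 1 - P(A) = 1 - 5/6 = 1/6

1/6


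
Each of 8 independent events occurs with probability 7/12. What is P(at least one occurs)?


P(at least one) = 1 - P(none)
P(none) = (1 - 7/12)^8 = (5/12)^8 = 390625/429981696
P(at least one) = 1 - 390625/429981696 = 429591071/429981696

429591071/429981696


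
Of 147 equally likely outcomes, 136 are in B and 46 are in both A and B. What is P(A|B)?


P(A|B) = P(A∩B)/P(B) = (46/147)/(136/147) = 46/136 = 23/68

23/68


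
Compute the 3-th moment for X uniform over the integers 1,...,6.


E[X^3] = (1/6) * sum(x^3 for x=1..6)
= 441/6 = 147/2

147/2


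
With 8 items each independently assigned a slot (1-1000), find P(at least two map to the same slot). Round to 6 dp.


P(all different) = prod((1000-i)/1000 for i=0..7) = 0.972320
P(at least one match) = 1 - 0.972320 = 0.027680

0.027680


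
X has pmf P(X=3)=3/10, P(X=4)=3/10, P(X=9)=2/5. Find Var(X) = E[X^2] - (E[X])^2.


E[X] = 57/10, E[X^2] = 399/10
Var(X) = E[X^2] - (E[X])^2 = 399/10 - (57/10)^2 = 741/100

741/100


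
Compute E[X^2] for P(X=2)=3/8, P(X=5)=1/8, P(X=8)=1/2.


E[X^2] = sum(g(x)*P(x))
= 4*3/8 + 25*1/8 + 64*1/2
= 293/8

293/8


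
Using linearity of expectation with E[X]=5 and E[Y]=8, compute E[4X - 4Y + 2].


E[4X - 4Y + 2] = 4*E[X] - 4*E[Y] + 2
= (4)*(5) + (-4)*(8) + (2)
= 20 - 32 + 2 = -10

-10


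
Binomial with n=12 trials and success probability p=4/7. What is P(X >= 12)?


P(X>=12) = P(X=12)
= 16777216/13841287201
= 16777216/13841287201

16777216/13841287201


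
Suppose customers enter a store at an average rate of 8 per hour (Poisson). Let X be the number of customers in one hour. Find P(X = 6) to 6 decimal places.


P(X=6) = e^(-8) * 8^6 / 6!
≈ 0.0003354626279 * 262144 / 720
≈ 0.122138

0.122138


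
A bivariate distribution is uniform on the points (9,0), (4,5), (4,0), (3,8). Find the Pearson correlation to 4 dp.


Cov(X,Y) = -5.2500, Var(X) = 5.5000, Var(Y) = 11.6875
rho = Cov/(sqrt(VarX)*sqrt(VarY)) = -0.6548

-0.6548


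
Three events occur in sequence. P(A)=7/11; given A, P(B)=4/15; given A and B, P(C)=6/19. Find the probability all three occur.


P(A∩B∩C) = P(A) * P(B|A) * P(C|A∩B)
= 7/11 * 4/15 * 6/19
= 28/165 * 6/19 = 56/1045

56/1045


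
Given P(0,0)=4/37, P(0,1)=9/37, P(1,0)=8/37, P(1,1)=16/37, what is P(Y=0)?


P(Y=0) = P(0,0)+P(1,0) = 4/37 + 8/37 = 12/37

12/37


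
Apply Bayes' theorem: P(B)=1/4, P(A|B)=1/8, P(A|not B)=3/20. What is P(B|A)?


P(A) = P(A|B)P(B) + P(A|B')P(B') = 1/8*1/4 + 3/20*3/4 = 23/160
P(B|A) = P(A|B)P(B)/P(A) = (1/32)/(23/160) = 5/23

5/23


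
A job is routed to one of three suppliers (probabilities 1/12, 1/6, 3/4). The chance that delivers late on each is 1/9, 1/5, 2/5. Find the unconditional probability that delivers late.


P(A) = P(A|B1)P(B1) + P(A|B2)P(B2) + P(A|B3)P(B3)
= 1/9*1/12 + 1/5*1/6 + 2/5*3/4
= 1/108 + 1/30 + 3/10 = 37/108

37/108


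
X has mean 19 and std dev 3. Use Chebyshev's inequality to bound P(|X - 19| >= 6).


k = 6/3 = 2
Chebyshev: P(|X-mu| >= k*sigma) <= 1/k^2 = 1/2^2 = 1/4

1/4


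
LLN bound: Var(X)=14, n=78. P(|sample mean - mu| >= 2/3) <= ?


Var(Xbar) = Var(X)/n = 14/78
Chebyshev: P(|Xbar-mu| >= 2/3) <= Var(Xbar)/(2/3)^2 = (7/39)/(4/9) = 21/52

21/52


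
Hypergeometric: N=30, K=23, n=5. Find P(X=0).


P(X=0) = C(23,0)*C(7,5) / C(30,5)
= 1*21 / 142506
= 21/142506 = 1/6786

1/6786


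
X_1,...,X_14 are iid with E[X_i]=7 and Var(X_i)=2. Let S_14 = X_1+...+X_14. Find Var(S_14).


By independence, Var(S_n) = n*Var(X_1) = 14*2 = 28

28


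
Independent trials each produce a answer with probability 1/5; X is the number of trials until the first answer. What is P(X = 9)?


P(X=9) = (1-p)^8 * p = (4/5)^8 * 1/5
= 65536/390625 * 1/5 = 65536/1953125

65536/1953125


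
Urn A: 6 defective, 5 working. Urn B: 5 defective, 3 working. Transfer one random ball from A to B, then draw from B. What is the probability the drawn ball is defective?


P(transfer defective) = 6/11; P(transfer working) = 5/11
If defective transferred: Urn II has 6 defective of 9, so P(defective|defective moved) = 2/3
If working transferred: Urn II has 5 defective of 9, so P(defective|working moved) = 5/9
By total probability: P(defective) = 6/11*2/3 + 5/11*5/9 = 61/99

61/99


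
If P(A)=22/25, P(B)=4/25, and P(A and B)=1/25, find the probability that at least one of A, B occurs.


P(A∪B) = P(A) + P(B) - P(A∩B)
= 22/25 + 4/25 - 1/25 = 1

1


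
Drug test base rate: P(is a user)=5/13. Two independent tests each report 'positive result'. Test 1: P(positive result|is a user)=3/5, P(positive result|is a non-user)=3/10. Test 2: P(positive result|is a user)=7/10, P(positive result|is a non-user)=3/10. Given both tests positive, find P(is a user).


After test 1: P(+) = 3/5*5/13 + 3/10*8/13 = 27/65
P(B|+) = (3/13)/(27/65) = 5/9
After test 2 (use post1 as new prior): P(+) = 7/10*5/9 + 3/10*4/9 = 47/90
P(B|+,+) = (7/18)/(47/90) = 35/47

35/47


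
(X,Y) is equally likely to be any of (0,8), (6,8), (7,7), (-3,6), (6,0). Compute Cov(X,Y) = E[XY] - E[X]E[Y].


E[X]=16/5, E[Y]=29/5, E[XY]=79/5
Cov(X,Y) = E[XY] - E[X]E[Y] = 79/5 - 16/5*29/5 = -69/25

-69/25


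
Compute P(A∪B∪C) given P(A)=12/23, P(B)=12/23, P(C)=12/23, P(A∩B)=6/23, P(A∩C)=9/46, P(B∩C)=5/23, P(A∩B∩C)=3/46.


P(A∪B∪C) = P(A)+P(B)+P(C) - P(AB)-P(AC)-P(BC) + P(ABC)
= 12/23+12/23+12/23 - 6/23-9/46-5/23 + 3/46
= 22/23

22/23


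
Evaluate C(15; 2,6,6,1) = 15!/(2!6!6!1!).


15! = 1307674368000
Denominator: 2!=2 * 6!=720 * 6!=720 * 1!=1
Coefficient = 1307674368000 / 1036800 = 1261260

1261260


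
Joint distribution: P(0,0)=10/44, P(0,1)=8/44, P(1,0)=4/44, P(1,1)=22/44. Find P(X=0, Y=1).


Read from table: P(X=0, Y=1) = 8/44 = 2/11

2/11


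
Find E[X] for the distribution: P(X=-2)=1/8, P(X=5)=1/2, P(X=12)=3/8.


E[X] = sum(x * P(x))
= -2*1/8 + 5*1/2 + 12*3/8
= 27/4

27/4


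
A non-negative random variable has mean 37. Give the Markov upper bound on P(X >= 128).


Markov: P(X >= a) <= E[X]/a
P(X >= 128) <= 37/128

37/128


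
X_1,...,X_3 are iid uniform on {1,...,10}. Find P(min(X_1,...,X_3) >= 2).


P(min >= 2) = P(all X_i >= 2) = (P(X_1 >= 2))^3
= (9/10)^3 = 729/1000

729/1000


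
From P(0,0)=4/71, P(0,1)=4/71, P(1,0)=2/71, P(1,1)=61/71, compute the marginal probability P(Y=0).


P(Y=0) = P(0,0)+P(1,0) = 4/71 + 2/71 = 6/71

6/71


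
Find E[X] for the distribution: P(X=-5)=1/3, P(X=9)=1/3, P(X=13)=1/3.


E[X] = sum(x * P(x))
= -5*1/3 + 9*1/3 + 13*1/3
= 17/3

17/3


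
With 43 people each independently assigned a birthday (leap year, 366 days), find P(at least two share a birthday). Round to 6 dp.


P(all different) = prod((366-i)/366 for i=0..42) = 0.076637
P(at least one match) = 1 - 0.076637 = 0.923363

0.923363


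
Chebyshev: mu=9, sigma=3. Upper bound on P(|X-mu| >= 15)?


k = 15/3 = 5
Chebyshev: P(|X-mu| >= k*sigma) <= 1/k^2 = 1/5^2 = 1/25

1/25


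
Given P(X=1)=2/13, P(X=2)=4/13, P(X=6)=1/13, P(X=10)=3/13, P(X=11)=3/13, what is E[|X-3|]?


E[|X-3|] = sum(g(x)*P(x))
= 2*2/13 + 1*4/13 + 3*1/13 + 7*3/13 + 8*3/13
= 56/13

56/13


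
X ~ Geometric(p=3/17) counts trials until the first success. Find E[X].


For geometric (trials until first success), E[X] = 1/p = 1/(3/17) = 17/3

17/3


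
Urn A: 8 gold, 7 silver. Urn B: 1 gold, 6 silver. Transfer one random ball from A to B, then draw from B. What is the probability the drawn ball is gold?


P(transfer gold) = 8/15; P(transfer silver) = 7/15
If gold transferred: Urn II has 2 gold of 8, so P(gold|gold moved) = 1/4
If silver transferred: Urn II has 1 gold of 8, so P(gold|silver moved) = 1/8
By total probability: P(gold) = 8/15*1/4 + 7/15*1/8 = 23/120

23/120


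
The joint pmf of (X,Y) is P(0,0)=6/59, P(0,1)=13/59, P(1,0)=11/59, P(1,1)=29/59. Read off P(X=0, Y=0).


Read from table: P(X=0, Y=0) = 6/59

6/59


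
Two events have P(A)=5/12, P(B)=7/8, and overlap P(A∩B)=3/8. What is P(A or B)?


P(A∪B) = P(A) + P(B) - P(A∩B)
= 5/12 + 7/8 - 3/8 = 11/12

11/12


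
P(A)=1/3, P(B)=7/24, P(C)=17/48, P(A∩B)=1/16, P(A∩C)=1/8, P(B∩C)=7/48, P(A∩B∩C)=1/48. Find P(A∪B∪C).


P(A∪B∪C) = P(A)+P(B)+P(C) - P(AB)-P(AC)-P(BC) + P(ABC)
= 1/3+7/24+17/48 - 1/16-1/8-7/48 + 1/48
= 2/3

2/3


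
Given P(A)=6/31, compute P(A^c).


P(A') = 1 - P(A) = 1 - 6/31 = 25/31

25/31


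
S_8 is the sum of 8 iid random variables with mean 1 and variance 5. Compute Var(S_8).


By independence, Var(S_n) = n*Var(X_1) = 8*5 = 40

40


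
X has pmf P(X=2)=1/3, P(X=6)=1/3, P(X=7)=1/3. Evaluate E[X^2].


E[X^2] = sum(x^2 * P(x))
= 4*1/3 + 36*1/3 + 49*1/3
= 89/3

89/3


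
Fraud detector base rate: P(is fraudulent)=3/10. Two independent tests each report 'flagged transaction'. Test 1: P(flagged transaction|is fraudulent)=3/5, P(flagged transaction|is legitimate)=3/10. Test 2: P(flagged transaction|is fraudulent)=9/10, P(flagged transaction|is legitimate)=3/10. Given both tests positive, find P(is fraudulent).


After test 1: P(+) = 3/5*3/10 + 3/10*7/10 = 39/100
P(B|+) = (9/50)/(39/100) = 6/13
After test 2 (use post1 as new prior): P(+) = 9/10*6/13 + 3/10*7/13 = 15/26
P(B|+,+) = (27/65)/(15/26) = 18/25

18/25


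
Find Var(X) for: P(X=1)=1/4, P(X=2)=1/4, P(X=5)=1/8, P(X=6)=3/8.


E[X] = 29/8, E[X^2] = 143/8
Var(X) = E[X^2] - (E[X])^2 = 143/8 - (29/8)^2 = 303/64

303/64


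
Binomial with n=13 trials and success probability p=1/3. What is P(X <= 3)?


P(X<=3) = P(X=0) + P(X=1) + P(X=2) + P(X=3)
= 8192/1594323 + 53248/1594323 + 53248/531441 + 292864/1594323
= 514048/1594323

514048/1594323


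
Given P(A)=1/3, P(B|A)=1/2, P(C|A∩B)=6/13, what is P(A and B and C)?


P(A∩B∩C) = P(A) * P(B|A) * P(C|A∩B)
= 1/3 * 1/2 * 6/13
= 1/6 * 6/13 = 1/13

1/13


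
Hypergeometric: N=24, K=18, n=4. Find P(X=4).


P(X=4) = C(18,4)*C(6,0) / C(24,4)
= 3060*1 / 10626
= 3060/10626 = 510/1771

510/1771


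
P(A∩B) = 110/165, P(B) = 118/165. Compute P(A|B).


P(A|B) = P(A∩B)/P(B) = (110/165)/(118/165) = 110/118 = 55/59

55/59


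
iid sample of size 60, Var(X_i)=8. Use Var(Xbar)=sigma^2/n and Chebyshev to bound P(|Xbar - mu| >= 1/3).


Var(Xbar) = Var(X)/n = 8/60
Chebyshev: P(|Xbar-mu| >= 1/3) <= Var(Xbar)/(1/3)^2 = (2/15)/(1/9) = 6/5
Bound exceeds 1, so trivial bound: 1

1


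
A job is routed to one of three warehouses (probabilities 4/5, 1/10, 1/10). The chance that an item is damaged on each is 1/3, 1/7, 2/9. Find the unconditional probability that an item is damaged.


P(A) = P(A|B1)P(B1) + P(A|B2)P(B2) + P(A|B3)P(B3)
= 1/3*4/5 + 1/7*1/10 + 2/9*1/10
= 4/15 + 1/70 + 1/45 = 191/630

191/630


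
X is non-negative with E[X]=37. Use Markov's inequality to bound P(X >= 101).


Markov: P(X >= a) <= E[X]/a
P(X >= 101) <= 37/101

37/101


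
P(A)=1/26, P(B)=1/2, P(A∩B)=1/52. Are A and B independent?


P(A)*P(B) = 1/26*1/2 = 1/52
P(A∩B) = 1/52, which equals P(A)P(B), so independent

Yes, A and B are independent


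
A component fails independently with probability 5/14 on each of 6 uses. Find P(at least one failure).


P(at least one) = 1 - P(none)
P(none) = (1 - 5/14)^6 = (9/14)^6 = 531441/7529536
P(at least one) = 1 - 531441/7529536 = 6998095/7529536

6998095/7529536


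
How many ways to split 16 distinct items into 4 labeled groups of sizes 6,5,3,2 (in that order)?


16! = 20922789888000
Denominator: 6!=720 * 5!=120 * 3!=6 * 2!=2
Coefficient = 20922789888000 / 1036800 = 20180160

20180160


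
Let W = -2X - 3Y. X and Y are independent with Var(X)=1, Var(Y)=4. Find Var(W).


Independence => Cov(X,Y)=0
Var(-2X - 3Y) = (-2)^2*Var(X) + (-3)^2*Var(Y)
= 4*1 + 9*4 = 40

40


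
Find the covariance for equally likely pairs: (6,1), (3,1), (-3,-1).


E[X]=2, E[Y]=1/3, E[XY]=4
Cov(X,Y) = E[XY] - E[X]E[Y] = 4 - 2*1/3 = 10/3

10/3


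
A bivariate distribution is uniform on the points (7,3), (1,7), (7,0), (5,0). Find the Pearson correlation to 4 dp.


Cov(X,Y) = -5.5000, Var(X) = 6.0000, Var(Y) = 8.2500
rho = Cov/(sqrt(VarX)*sqrt(VarY)) = -0.7817

-0.7817


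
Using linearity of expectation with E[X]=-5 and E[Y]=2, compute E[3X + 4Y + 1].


E[3X + 4Y + 1] = 3*E[X] + 4*E[Y] + 1
= (3)*(-5) + (4)*(2) + (1)
= -15 + 8 + 1 = -6

-6


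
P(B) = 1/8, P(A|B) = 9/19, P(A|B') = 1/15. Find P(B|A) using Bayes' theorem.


P(A) = P(A|B)P(B) + P(A|B')P(B') = 9/19*1/8 + 1/15*7/8 = 67/570
P(B|A) = P(A|B)P(B)/P(A) = (9/152)/(67/570) = 135/268

135/268


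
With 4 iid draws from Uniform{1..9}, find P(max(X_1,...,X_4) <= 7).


P(max <= 7) = P(all X_i <= 7) = (P(X_1 <= 7))^4
= (7/9)^4 = 2401/6561

2401/6561


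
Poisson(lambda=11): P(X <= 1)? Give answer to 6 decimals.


P(X<=1) = e^(-11)*11^0/0! + e^(-11)*11^1/1!
≈ 0.0000167017 + 0.0001837187
= 0.0002004204
≈ 0.000200

0.000200


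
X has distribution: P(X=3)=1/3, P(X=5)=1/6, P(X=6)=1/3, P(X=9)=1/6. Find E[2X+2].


E[2X+2] = sum(g(x)*P(x))
= 8*1/3 + 12*1/6 + 14*1/3 + 20*1/6
= 38/3

38/3


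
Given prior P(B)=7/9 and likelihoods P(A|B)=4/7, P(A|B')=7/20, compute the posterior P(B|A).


P(A) = P(A|B)P(B) + P(A|B')P(B') = 4/7*7/9 + 7/20*2/9 = 47/90
P(B|A) = P(A|B)P(B)/P(A) = (4/9)/(47/90) = 40/47

40/47


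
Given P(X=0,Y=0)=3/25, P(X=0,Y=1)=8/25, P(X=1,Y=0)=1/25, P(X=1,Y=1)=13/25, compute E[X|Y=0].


P(Y=0) = 4/25
E[X|Y=0] = (0*3 + 1*1)/4 = 1/4

1/4


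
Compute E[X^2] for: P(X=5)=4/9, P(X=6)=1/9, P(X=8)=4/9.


E[X^2] = sum(x^2 * P(x))
= 25*4/9 + 36*1/9 + 64*4/9
= 392/9

392/9


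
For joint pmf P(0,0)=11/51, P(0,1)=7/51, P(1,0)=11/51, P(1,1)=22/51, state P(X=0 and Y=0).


Read from table: P(X=0, Y=0) = 11/51

11/51


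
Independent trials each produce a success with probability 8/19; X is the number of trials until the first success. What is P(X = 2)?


P(X=2) = (1-p)^1 * p = (11/19)^1 * 8/19
= 11/19 * 8/19 = 88/361

88/361


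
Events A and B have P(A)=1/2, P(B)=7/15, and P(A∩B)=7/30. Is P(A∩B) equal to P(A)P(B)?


P(A)*P(B) = 1/2*7/15 = 7/30
P(A∩B) = 7/30, which equals P(A)P(B), so independent

Yes, A and B are independent


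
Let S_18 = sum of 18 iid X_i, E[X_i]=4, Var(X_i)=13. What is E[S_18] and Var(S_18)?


E[S_n] = n*mu = 18*4 = 72
Var(S_n) = n*sigma^2 = 18*13 = 234

E[S_18]=72, Var(S_18)=234


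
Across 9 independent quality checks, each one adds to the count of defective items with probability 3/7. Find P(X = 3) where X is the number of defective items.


P(X=3) = C(9,3) * p^3 * (1-p)^6
= 84 * 27/343 * 4096/117649
= 1327104/5764801

1327104/5764801


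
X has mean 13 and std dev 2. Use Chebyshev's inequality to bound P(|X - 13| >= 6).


k = 6/2 = 3
Chebyshev: P(|X-mu| >= k*sigma) <= 1/k^2 = 1/3^2 = 1/9

1/9


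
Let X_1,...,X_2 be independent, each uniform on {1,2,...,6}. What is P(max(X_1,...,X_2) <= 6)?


P(max <= 6) = P(all X_i <= 6) = (P(X_1 <= 6))^2
= (6/6)^2 = 1^2 = 1

1


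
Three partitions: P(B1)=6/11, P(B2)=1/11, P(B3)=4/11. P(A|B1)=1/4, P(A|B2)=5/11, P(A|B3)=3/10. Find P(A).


P(A) = P(A|B1)P(B1) + P(A|B2)P(B2) + P(A|B3)P(B3)
= 1/4*6/11 + 5/11*1/11 + 3/10*4/11
= 3/22 + 5/121 + 6/55 = 347/1210

347/1210


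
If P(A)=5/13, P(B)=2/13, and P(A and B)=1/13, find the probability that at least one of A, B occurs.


P(A∪B) = P(A) + P(B) - P(A∩B)
= 5/13 + 2/13 - 1/13 = 6/13

6/13


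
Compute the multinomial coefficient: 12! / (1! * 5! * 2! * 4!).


12! = 479001600
Denominator: 1!=1 * 5!=120 * 2!=2 * 4!=24
Coefficient = 479001600 / 5760 = 83160

83160


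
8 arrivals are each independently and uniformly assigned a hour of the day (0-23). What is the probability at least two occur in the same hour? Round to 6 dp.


P(all different) = prod((24-i)/24 for i=0..7) = 0.269399
P(at least one match) = 1 - 0.269399 = 0.730601

0.730601


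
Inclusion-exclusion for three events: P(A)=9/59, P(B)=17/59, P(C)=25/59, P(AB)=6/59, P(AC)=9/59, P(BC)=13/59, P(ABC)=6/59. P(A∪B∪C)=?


P(A∪B∪C) = P(A)+P(B)+P(C) - P(AB)-P(AC)-P(BC) + P(ABC)
= 9/59+17/59+25/59 - 6/59-9/59-13/59 + 6/59
= 29/59

29/59


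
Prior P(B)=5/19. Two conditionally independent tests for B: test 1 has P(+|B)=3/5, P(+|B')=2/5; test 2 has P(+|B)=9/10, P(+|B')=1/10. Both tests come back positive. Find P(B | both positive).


After test 1: P(+) = 3/5*5/19 + 2/5*14/19 = 43/95
P(B|+) = (3/19)/(43/95) = 15/43
After test 2 (use post1 as new prior): P(+) = 9/10*15/43 + 1/10*28/43 = 163/430
P(B|+,+) = (27/86)/(163/430) = 135/163

135/163


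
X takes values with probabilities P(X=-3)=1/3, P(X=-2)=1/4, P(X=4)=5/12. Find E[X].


E[X] = sum(x * P(x))
= -3*1/3 - 2*1/4 + 4*5/12
= 1/6

1/6


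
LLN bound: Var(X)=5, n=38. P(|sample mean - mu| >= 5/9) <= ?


Var(Xbar) = Var(X)/n = 5/38
Chebyshev: P(|Xbar-mu| >= 5/9) <= Var(Xbar)/(5/9)^2 = (5/38)/(25/81) = 81/190

81/190


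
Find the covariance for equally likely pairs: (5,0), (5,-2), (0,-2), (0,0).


E[X]=5/2, E[Y]=-1, E[XY]=-5/2
Cov(X,Y) = E[XY] - E[X]E[Y] = -5/2 - 5/2*-1 = 0

0


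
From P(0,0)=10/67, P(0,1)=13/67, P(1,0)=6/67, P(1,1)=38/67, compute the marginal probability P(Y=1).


P(Y=1) = P(0,1)+P(1,1) = 13/67 + 38/67 = 51/67

51/67


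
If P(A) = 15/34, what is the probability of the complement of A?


P(A') = 1 - P(A) = 1 - 15/34 = 19/34

19/34


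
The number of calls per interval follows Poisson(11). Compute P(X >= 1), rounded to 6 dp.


P(X>=1) = 1 - P(X<=0) = 1 - (e^(-11)*11^0/0!)
≈ 1 - 0.0000167017 = 0.9999832983
≈ 0.999983

0.999983


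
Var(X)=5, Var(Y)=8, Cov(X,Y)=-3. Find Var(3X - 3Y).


Var(3X - 3Y) = 3^2*Var(X) + (-3)^2*Var(Y) + 2*3*(-3)*Cov(X,Y)
= 9*5 + 9*8 - 18*(-3)
= 45 + 72 + 54 = 171

171


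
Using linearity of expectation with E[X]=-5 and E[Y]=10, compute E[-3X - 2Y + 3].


E[-3X - 2Y + 3] = -3*E[X] - 2*E[Y] + 3
= (-3)*(-5) + (-2)*(10) + (3)
= 15 - 20 + 3 = -2

-2


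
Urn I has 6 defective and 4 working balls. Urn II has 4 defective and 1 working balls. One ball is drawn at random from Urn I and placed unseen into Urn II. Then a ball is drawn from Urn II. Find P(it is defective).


P(transfer defective) = 6/10 = 3/5; P(transfer working) = 2/5
If defective transferred: Urn II has 5 defective of 6, so P(defective|defective moved) = 5/6
If working transferred: Urn II has 4 defective of 6, so P(defective|working moved) = 2/3
By total probability: P(defective) = 3/5*5/6 + 2/5*2/3 = 23/30

23/30


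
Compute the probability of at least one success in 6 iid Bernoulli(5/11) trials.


P(at least one) = 1 - P(none)
P(none) = (1 - 5/11)^6 = (6/11)^6 = 46656/1771561
P(at least one) = 1 - 46656/1771561 = 1724905/1771561

1724905/1771561


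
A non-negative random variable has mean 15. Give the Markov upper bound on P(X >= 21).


Markov: P(X >= a) <= E[X]/a
P(X >= 21) <= 15/21 = 5/7

5/7


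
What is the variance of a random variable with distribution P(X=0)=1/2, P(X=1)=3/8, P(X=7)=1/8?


E[X] = 5/4, E[X^2] = 13/2
Var(X) = E[X^2] - (E[X])^2 = 13/2 - (5/4)^2 = 79/16

79/16


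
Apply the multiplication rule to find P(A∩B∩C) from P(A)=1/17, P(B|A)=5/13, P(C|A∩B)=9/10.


P(A∩B∩C) = P(A) * P(B|A) * P(C|A∩B)
= 1/17 * 5/13 * 9/10
= 5/221 * 9/10 = 9/442

9/442


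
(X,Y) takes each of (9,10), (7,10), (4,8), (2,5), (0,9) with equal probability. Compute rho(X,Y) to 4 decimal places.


Cov(X,Y) = 3.4400, Var(X) = 10.6400, Var(Y) = 3.4400
rho = Cov/(sqrt(VarX)*sqrt(VarY)) = 0.5686

0.5686


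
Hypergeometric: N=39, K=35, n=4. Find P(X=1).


P(X=1) = C(35,1)*C(4,3) / C(39,4)
= 35*4 / 82251
= 140/82251

140/82251


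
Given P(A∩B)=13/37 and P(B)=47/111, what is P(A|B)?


P(A|B) = P(A∩B)/P(B) = (39/111)/(47/111) = 39/47

39/47


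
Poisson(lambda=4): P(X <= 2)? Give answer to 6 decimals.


P(X<=2) = e^(-4)*4^0/0! + e^(-4)*4^1/1! + e^(-4)*4^2/2!
≈ 0.0183156389 + 0.0732625556 + 0.1465251111
= 0.2381033056
≈ 0.238103

0.238103


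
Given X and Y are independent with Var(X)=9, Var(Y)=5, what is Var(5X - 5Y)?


Independence => Cov(X,Y)=0
Var(5X - 5Y) = 5^2*Var(X) + (-5)^2*Var(Y)
= 25*9 + 25*5 = 350

350


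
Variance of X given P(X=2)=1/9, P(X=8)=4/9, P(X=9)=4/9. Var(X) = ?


E[X] = 70/9, E[X^2] = 584/9
Var(X) = E[X^2] - (E[X])^2 = 584/9 - (70/9)^2 = 356/81

356/81


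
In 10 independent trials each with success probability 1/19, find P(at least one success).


P(at least one) = 1 - P(none)
P(none) = (1 - 1/19)^10 = (18/19)^10 = 3570467226624/6131066257801
P(at least one) = 1 - 3570467226624/6131066257801 = 2560599031177/6131066257801

2560599031177/6131066257801


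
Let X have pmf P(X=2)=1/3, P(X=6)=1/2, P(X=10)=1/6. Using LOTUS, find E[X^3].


E[X^3] = sum(g(x)*P(x))
= 8*1/3 + 216*1/2 + 1000*1/6
= 832/3

832/3


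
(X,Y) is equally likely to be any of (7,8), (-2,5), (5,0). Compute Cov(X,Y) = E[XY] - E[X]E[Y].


E[X]=10/3, E[Y]=13/3, E[XY]=46/3
Cov(X,Y) = E[XY] - E[X]E[Y] = 46/3 - 10/3*13/3 = 8/9

8/9


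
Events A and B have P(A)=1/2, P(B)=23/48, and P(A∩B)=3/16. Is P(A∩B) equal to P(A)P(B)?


P(A)*P(B) = 1/2*23/48 = 23/96
P(A∩B) = 3/16 != 23/96, so not independent

No, A and B are not independent


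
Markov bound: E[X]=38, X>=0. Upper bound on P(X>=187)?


Markov: P(X >= a) <= E[X]/a
P(X >= 187) <= 38/187

38/187


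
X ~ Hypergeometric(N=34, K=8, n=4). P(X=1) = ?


P(X=1) = C(8,1)*C(26,3) / C(34,4)
= 8*2600 / 46376
= 20800/46376 = 2600/5797

2600/5797


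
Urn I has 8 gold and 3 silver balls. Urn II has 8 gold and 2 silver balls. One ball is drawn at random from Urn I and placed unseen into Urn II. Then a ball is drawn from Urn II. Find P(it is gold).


P(transfer gold) = 8/11; P(transfer silver) = 3/11
If gold transferred: Urn II has 9 gold of 11, so P(gold|gold moved) = 9/11
If silver transferred: Urn II has 8 gold of 11, so P(gold|silver moved) = 8/11
By total probability: P(gold) = 8/11*9/11 + 3/11*8/11 = 96/121

96/121


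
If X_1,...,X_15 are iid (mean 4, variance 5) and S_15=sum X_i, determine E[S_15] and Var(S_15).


E[S_n] = n*mu = 15*4 = 60
Var(S_n) = n*sigma^2 = 15*5 = 75

E[S_15]=60, Var(S_15)=75


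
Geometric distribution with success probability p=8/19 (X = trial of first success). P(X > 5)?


P(X > 5) = P(first 5 trials all fail) = (1-p)^5 = (11/19)^5 = 161051/2476099

161051/2476099


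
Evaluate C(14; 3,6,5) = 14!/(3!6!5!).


14! = 87178291200
Denominator: 3!=6 * 6!=720 * 5!=120
Coefficient = 87178291200 / 518400 = 168168

168168


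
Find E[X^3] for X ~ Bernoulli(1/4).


For Bernoulli: X in {0,1}
E[X^3] = 0^3*(1-1/4) + 1^3*1/4 = 1/4

1/4


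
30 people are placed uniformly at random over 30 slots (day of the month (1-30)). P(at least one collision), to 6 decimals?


P(all different) = prod((30-i)/30 for i=0..29) = 0.000000
P(at least one match) = 1 - 0.000000 = 1.000000

1.000000


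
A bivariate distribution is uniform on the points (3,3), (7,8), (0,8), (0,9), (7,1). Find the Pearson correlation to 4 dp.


Cov(X,Y) = -5.3200, Var(X) = 9.8400, Var(Y) = 10.1600
rho = Cov/(sqrt(VarX)*sqrt(VarY)) = -0.5321

-0.5321


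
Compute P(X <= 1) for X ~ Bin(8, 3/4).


P(X<=1) = P(X=0) + P(X=1)
= 1/65536 + 3/8192
= 25/65536

25/65536


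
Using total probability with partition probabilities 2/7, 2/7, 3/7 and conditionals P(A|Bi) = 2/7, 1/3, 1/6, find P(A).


P(A) = P(A|B1)P(B1) + P(A|B2)P(B2) + P(A|B3)P(B3)
= 2/7*2/7 + 1/3*2/7 + 1/6*3/7
= 4/49 + 2/21 + 1/14 = 73/294

73/294


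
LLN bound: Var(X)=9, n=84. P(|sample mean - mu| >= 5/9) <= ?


Var(Xbar) = Var(X)/n = 9/84
Chebyshev: P(|Xbar-mu| >= 5/9) <= Var(Xbar)/(5/9)^2 = (3/28)/(25/81) = 243/700

243/700


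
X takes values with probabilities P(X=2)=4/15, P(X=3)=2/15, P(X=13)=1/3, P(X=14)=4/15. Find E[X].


E[X] = sum(x * P(x))
= 2*4/15 + 3*2/15 + 13*1/3 + 14*4/15
= 9

9


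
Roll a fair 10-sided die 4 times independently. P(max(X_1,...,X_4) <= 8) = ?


P(max <= 8) = P(all X_i <= 8) = (P(X_1 <= 8))^4
= (8/10)^4 = (4/5)^4 = 256/625

256/625


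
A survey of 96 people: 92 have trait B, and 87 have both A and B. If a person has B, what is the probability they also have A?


P(A|B) = P(A∩B)/P(B) = (87/96)/(92/96) = 87/92

87/92


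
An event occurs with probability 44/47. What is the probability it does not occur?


P(A') = 1 - P(A) = 1 - 44/47 = 3/47

3/47


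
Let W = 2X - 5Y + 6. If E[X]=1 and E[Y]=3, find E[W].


E[2X - 5Y + 6] = 2*E[X] - 5*E[Y] + 6
= (2)*(1) + (-5)*(3) + (6)
= 2 - 15 + 6 = -7

-7


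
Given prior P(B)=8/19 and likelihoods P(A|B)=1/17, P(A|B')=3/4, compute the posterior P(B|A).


P(A) = P(A|B)P(B) + P(A|B')P(B') = 1/17*8/19 + 3/4*11/19 = 593/1292
P(B|A) = P(A|B)P(B)/P(A) = (8/323)/(593/1292) = 32/593

32/593


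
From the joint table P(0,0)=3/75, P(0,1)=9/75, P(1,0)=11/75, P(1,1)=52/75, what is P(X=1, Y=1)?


Read from table: P(X=1, Y=1) = 52/75

52/75


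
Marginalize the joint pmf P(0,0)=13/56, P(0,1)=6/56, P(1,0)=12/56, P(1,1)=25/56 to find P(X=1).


P(X=1) = P(1,0)+P(1,1) = 12/56 + 25/56 = 37/56

37/56


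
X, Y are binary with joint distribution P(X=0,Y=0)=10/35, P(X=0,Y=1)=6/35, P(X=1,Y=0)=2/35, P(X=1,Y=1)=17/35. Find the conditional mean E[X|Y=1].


P(Y=1) = 23/35
E[X|Y=1] = (0*6 + 1*17)/23 = 17/23

17/23


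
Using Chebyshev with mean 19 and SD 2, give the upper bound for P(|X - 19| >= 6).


k = 6/2 = 3
Chebyshev: P(|X-mu| >= k*sigma) <= 1/k^2 = 1/3^2 = 1/9

1/9
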